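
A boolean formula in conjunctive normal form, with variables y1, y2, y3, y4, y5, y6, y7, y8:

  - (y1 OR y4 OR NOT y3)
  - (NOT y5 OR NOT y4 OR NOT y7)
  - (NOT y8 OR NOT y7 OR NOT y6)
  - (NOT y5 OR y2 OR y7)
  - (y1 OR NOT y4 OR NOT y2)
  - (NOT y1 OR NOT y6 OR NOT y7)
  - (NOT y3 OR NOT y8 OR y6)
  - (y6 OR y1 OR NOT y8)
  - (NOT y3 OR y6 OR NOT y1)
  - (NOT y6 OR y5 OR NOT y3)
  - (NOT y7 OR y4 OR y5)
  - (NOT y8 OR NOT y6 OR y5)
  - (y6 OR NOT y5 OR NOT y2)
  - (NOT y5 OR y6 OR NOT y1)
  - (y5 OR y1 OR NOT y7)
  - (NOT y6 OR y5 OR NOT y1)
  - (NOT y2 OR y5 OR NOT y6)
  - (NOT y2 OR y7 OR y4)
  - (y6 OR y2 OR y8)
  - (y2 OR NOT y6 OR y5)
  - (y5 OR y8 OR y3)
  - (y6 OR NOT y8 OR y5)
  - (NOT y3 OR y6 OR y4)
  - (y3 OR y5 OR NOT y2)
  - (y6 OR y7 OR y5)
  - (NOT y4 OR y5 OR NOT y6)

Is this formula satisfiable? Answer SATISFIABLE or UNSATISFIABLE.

SATISFIABLE

Set y1 = True and propagate.
Branch on y2: take y2 = True.
Set y3 = False and propagate.
  then y5 is forced to True.
  then y6 is forced to True.
  then y7 is forced to False.
  then y4 is forced to True.
y8 is now unconstrained; take y8 = True.
Every clause has at least one true literal under this assignment.
So y1 = True, y2 = True, y3 = False, y4 = True, y5 = True, y6 = True, y7 = False, y8 = True is a satisfying assignment.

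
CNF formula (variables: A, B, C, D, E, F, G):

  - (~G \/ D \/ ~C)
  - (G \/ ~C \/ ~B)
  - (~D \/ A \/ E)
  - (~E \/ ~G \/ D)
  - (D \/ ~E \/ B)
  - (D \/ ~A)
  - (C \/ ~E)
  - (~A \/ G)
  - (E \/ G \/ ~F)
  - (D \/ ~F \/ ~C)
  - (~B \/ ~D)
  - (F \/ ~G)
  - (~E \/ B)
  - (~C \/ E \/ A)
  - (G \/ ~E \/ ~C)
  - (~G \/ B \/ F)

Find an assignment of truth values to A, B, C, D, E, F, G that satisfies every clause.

A=0, B=1, C=0, D=0, E=0, F=0, G=0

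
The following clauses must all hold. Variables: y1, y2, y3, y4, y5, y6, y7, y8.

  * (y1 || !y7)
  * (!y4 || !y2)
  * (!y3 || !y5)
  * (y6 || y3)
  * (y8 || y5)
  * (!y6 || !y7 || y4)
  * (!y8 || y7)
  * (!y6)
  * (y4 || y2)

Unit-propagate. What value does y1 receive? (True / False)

Unit clause (!y6) sets y6 = False.
(y6 || y3): since y6 = False, the clause reduces to (y3). y3 = True.
In (!y5 || !y3), !y3 is now false; !y5 must hold, so y5 = False.
From (y8 || y5) and y5 = False: y8 = True.
From (!y8 || y7) and y8 = True: y7 = True.
From (y1 || !y7) and y7 = True: y1 = True.

True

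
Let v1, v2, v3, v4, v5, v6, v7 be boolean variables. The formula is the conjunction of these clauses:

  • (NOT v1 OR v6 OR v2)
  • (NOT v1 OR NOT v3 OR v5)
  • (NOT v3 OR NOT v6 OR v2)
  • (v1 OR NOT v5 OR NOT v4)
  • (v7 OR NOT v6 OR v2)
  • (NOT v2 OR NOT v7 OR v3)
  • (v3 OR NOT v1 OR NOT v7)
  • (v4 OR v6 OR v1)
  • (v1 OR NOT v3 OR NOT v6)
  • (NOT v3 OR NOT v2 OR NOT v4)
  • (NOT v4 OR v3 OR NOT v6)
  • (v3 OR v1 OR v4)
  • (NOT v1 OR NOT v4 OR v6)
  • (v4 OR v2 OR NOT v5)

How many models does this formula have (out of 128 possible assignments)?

13

Split on v1, then v3.
  v1=T, v3=T: remaining (v2,v4,v5,v6,v7) ∈ {(T,F,T,F,F); (T,F,T,F,T); (T,F,T,T,F); (T,F,T,T,T)} — 4.
  v1=T, v3=F: remaining (v2,v4,v5,v6,v7) ∈ {(T,F,F,F,F); (T,F,F,T,F); (T,F,T,F,F); (T,F,T,T,F)} — 4.
  v1=F, v3=T: remaining (v2,v4,v5,v6,v7) ∈ {(F,T,F,F,F); (F,T,F,F,T)} — 2.
  v1=F, v3=F: remaining (v2,v4,v5,v6,v7) ∈ {(F,T,F,F,F); (F,T,F,F,T); (T,T,F,F,F)} — 3.
Total: 4 + 4 + 2 + 3 = 13.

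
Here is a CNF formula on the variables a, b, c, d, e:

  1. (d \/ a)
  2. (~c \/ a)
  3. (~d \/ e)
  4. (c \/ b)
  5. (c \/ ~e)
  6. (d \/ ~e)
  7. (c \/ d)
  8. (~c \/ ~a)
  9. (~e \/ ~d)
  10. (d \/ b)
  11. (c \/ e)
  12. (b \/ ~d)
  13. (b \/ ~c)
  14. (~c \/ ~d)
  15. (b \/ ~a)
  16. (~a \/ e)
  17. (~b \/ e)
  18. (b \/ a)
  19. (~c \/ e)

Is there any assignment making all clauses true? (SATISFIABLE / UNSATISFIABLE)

UNSATISFIABLE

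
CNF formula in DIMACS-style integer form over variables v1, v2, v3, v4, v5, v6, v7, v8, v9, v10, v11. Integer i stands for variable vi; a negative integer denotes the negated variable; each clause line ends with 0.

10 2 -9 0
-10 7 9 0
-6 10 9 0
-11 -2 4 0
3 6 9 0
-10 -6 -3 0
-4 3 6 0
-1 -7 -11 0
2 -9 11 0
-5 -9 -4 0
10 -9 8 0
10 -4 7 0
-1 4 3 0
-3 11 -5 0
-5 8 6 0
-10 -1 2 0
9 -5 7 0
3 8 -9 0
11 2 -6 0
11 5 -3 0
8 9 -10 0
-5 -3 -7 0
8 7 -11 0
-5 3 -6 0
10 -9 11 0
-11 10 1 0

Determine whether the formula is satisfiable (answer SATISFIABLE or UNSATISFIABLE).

Pure literal: v8 appears only positively; assign v8 = True.
Set v1 = False and propagate.
Branch on v2: take v2 = True.
Branch on v3: take v3 = False.
For the remaining variables, v4 = False, v5 = True, v6 = False, v7 = True, v9 = True, v10 = True, v11 = False works.
So v1 = False, v2 = True, v3 = False, v4 = False, v5 = True, v6 = False, v7 = True, v8 = True, v9 = True, v10 = True, v11 = False is a satisfying assignment.

SATISFIABLE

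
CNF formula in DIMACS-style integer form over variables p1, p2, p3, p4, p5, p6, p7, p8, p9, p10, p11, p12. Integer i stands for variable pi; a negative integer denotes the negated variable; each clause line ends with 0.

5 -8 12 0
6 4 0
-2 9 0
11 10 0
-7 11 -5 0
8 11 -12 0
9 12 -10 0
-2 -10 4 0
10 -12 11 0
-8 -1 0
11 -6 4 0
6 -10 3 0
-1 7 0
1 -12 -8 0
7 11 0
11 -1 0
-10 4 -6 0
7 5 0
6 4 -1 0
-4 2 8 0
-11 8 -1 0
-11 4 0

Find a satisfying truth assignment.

p1 = 0, p2 = 1, p3 = 0, p4 = 1, p5 = 1, p6 = 0, p7 = 1, p8 = 0, p9 = 1, p10 = 0, p11 = 1, p12 = 1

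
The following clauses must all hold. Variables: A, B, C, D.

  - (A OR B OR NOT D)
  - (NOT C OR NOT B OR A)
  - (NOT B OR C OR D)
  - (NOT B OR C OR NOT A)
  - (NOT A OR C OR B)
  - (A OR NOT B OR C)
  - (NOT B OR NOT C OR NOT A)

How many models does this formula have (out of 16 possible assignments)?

The models are:
  A=F B=F C=F D=F
  A=F B=F C=T D=F
  A=T B=F C=T D=F
  A=T B=F C=T D=T
That's 4 in total.

4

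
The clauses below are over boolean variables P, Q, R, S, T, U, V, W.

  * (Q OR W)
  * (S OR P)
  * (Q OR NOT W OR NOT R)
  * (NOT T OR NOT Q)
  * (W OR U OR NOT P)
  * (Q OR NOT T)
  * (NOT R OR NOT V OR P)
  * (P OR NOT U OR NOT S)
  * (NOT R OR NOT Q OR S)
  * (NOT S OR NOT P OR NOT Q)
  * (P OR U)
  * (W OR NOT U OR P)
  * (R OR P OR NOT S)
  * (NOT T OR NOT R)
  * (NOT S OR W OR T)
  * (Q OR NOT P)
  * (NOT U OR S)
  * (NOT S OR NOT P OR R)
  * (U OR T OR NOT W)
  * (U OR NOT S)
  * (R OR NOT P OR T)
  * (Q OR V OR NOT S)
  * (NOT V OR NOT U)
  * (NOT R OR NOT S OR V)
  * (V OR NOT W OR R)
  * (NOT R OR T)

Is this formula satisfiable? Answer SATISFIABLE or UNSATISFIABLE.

P = True:
  propagation gives Q=True, T=False, S=False, R=False; an empty clause results — contradiction.
P = False:
  propagation gives S=True, U=False; an empty clause results — contradiction.
Every branch closes, so no satisfying assignment exists.

UNSATISFIABLE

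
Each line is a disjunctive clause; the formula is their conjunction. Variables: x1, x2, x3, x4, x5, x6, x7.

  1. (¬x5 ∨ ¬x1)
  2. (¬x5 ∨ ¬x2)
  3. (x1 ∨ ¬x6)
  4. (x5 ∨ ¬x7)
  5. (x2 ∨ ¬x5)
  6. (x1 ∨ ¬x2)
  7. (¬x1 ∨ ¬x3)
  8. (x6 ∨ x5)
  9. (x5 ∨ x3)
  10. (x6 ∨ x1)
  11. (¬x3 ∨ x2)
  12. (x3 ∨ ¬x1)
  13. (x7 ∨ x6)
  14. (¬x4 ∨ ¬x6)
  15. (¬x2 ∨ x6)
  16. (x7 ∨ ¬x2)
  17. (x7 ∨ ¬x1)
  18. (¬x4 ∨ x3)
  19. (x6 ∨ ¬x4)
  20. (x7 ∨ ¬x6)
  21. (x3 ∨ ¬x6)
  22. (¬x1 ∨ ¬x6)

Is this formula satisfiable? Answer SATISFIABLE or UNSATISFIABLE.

UNSATISFIABLE

x6 = True:
  propagation gives x1=True; an empty clause results — contradiction.
x6 = False:
  propagation gives x5=True, x1=False; an empty clause results — contradiction.
Every branch closes, so no satisfying assignment exists.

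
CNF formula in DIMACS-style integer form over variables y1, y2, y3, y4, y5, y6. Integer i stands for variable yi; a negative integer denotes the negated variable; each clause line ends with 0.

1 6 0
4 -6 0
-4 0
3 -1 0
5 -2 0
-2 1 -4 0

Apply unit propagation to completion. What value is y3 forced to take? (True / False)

(!y4) stands alone — y4 = False.
In (!y6 || y4), y4 is now false; !y6 must hold, so y6 = False.
(y1 || y6): since y6 = False, the clause reduces to (y1). y1 = True.
From (y3 || !y1) and y1 = True: y3 = True.

True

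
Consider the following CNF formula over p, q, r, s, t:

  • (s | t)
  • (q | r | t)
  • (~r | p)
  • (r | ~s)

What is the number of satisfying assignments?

Case analysis on r and s:
  r=1, s=1: remaining (p,q,t) ∈ {(1,0,0); (1,0,1); (1,1,0); (1,1,1)} — 4.
  r=1, s=0: remaining (p,q,t) ∈ {(1,0,1); (1,1,1)} — 2.
  r=0, s=1: a clause becomes empty — 0.
  r=0, s=0: remaining (p,q,t) ∈ {(0,0,1); (0,1,1); (1,0,1); (1,1,1)} — 4.
Total: 4 + 2 + 0 + 4 = 10.

10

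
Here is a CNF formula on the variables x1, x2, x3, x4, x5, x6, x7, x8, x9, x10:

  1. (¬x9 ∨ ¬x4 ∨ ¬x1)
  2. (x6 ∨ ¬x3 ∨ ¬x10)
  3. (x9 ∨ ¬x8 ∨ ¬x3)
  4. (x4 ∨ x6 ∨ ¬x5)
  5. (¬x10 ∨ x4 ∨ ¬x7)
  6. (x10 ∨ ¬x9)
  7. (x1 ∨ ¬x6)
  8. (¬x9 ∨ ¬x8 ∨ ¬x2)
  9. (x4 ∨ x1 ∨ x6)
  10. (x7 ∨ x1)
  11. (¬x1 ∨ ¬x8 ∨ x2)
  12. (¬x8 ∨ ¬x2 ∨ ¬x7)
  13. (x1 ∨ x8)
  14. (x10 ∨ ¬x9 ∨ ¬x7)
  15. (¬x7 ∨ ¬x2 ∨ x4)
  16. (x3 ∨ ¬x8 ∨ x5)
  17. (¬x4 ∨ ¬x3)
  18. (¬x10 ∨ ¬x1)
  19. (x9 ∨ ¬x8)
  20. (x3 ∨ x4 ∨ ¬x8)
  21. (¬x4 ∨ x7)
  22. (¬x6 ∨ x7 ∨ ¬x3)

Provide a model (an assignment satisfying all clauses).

x1=T, x2=F, x3=F, x4=F, x5=T, x6=T, x7=F, x8=F, x9=F, x10=F

Branch on x1: take x1 = True.
  then x10 is forced to False.
  then x9 is forced to False.
  then x8 is forced to False.
For the remaining variables, x2 = False, x3 = False, x4 = False, x5 = True, x6 = True, x7 = False works.
Every clause has at least one true literal under this assignment.
Check each clause:
  1. (¬x4 ∨ ¬x9 ∨ ¬x1) — ¬x4 is true.
  2. (¬x10 ∨ ¬x3 ∨ x6) — ¬x3 is true.
  3. (¬x3 ∨ x9 ∨ ¬x8) — ¬x8 is true.
  4. (x6 ∨ ¬x5 ∨ x4) — x6 is true.
  5. (¬x10 ∨ ¬x7 ∨ x4) — ¬x7 is true.
  6. (x10 ∨ ¬x9) — ¬x9 is true.
  7. (x1 ∨ ¬x6) — x1 is true.
  8. (¬x2 ∨ ¬x8 ∨ ¬x9) — ¬x8 is true.
  9. (x6 ∨ x1 ∨ x4) — x1 is true.
  10. (x1 ∨ x7) — x1 is true.
  11. (x2 ∨ ¬x8 ∨ ¬x1) — ¬x8 is true.
  12. (¬x7 ∨ ¬x2 ∨ ¬x8) — ¬x8 is true.
  13. (x1 ∨ x8) — x1 is true.
  14. (¬x7 ∨ x10 ∨ ¬x9) — ¬x7 is true.
  15. (x4 ∨ ¬x7 ∨ ¬x2) — ¬x7 is true.
  16. (¬x8 ∨ x5 ∨ x3) — ¬x8 is true.
  17. (¬x4 ∨ ¬x3) — ¬x4 is true.
  18. (¬x10 ∨ ¬x1) — ¬x10 is true.
  19. (x9 ∨ ¬x8) — ¬x8 is true.
  20. (x4 ∨ ¬x8 ∨ x3) — ¬x8 is true.
  21. (¬x4 ∨ x7) — ¬x4 is true.
  22. (¬x3 ∨ x7 ∨ ¬x6) — ¬x3 is true.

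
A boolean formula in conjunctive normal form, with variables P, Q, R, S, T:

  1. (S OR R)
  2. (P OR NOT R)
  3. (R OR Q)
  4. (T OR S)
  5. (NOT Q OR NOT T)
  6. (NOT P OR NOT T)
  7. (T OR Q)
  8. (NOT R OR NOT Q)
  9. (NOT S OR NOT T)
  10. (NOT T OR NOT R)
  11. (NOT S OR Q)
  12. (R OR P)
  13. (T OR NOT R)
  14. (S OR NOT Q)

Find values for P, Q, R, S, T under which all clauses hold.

P=1  Q=1  R=0  S=1  T=0

Check each clause:
  1. (S OR R) — S is true.
  2. (P OR NOT R) — P is true.
  3. (R OR Q) — Q is true.
  4. (T OR S) — S is true.
  5. (NOT Q OR NOT T) — NOT T is true.
  6. (NOT P OR NOT T) — NOT T is true.
  7. (Q OR T) — Q is true.
  8. (NOT R OR NOT Q) — NOT R is true.
  9. (NOT T OR NOT S) — NOT T is true.
  10. (NOT R OR NOT T) — NOT T is true.
  11. (NOT S OR Q) — Q is true.
  12. (P OR R) — P is true.
  13. (T OR NOT R) — NOT R is true.
  14. (S OR NOT Q) — S is true.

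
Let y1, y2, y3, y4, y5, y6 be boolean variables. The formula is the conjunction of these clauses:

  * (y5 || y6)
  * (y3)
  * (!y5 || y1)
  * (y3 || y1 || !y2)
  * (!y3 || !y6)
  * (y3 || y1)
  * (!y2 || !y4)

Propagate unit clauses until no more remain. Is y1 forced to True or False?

(y3) stands alone — y3 = True.
From (!y6 || !y3) and y3 = True: y6 = False.
In (y5 || y6), y6 is now false; y5 must hold, so y5 = True.
In (!y5 || y1), !y5 is now false; y1 must hold, so y1 = True.

True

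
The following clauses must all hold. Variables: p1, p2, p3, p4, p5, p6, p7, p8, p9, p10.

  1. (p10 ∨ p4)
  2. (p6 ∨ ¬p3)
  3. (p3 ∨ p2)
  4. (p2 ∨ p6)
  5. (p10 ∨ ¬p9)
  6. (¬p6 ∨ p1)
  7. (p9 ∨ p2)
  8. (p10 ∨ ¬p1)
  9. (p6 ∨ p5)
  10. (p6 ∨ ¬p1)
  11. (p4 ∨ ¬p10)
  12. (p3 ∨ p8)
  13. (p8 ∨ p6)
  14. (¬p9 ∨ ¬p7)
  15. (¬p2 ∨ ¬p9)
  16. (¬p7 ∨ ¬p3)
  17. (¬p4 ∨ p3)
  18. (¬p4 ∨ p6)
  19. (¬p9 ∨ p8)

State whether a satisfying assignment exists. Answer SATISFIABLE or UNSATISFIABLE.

Pure literal: p7 appears only negated; assign p7 = False.
Pure literal: p8 appears only positively; assign p8 = True.
Try p1 = True.
  then p10 is forced to True.
  then p6 is forced to True.
  then p4 is forced to True.
  then p3 is forced to True.
The remaining clauses are satisfied by p2 = True, p5 = False, p9 = False.
Every clause has at least one true literal under this assignment.
So p1 = T, p2 = T, p3 = T, p4 = T, p5 = F, p6 = T, p7 = F, p8 = T, p9 = F, p10 = T is a satisfying assignment.

SATISFIABLE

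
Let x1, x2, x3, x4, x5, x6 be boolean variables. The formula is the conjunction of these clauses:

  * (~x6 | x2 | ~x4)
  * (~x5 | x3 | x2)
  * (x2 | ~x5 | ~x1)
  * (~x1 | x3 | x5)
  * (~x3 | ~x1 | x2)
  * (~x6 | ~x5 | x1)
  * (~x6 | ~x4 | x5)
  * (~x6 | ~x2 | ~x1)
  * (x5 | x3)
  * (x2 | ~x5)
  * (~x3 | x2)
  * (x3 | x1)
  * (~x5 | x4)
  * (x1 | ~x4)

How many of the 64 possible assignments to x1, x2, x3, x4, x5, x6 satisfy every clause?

6

The models are:
  x1=F x2=T x3=T x4=F x5=F x6=F
  x1=F x2=T x3=T x4=F x5=F x6=T
  x1=T x2=T x3=F x4=T x5=T x6=F
  x1=T x2=T x3=T x4=F x5=F x6=F
  x1=T x2=T x3=T x4=T x5=F x6=F
  x1=T x2=T x3=T x4=T x5=T x6=F
That's 6 in total.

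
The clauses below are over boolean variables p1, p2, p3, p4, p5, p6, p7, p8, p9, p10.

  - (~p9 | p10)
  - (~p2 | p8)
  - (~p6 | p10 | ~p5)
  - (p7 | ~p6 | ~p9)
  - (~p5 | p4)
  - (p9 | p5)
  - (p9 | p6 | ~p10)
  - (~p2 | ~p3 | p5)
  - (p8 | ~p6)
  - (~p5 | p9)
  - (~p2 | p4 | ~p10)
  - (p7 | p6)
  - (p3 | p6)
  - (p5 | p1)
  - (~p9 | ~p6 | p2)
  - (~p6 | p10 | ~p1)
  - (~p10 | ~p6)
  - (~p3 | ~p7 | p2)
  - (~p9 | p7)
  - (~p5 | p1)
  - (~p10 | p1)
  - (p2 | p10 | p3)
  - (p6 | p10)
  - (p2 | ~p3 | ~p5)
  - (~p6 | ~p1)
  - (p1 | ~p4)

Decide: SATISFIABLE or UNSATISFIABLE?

SATISFIABLE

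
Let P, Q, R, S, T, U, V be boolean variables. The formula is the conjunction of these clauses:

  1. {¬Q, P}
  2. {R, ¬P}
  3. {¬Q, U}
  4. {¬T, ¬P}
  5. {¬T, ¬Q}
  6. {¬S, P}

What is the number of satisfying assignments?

28

Split on P, then Q.
  P=T, Q=T: remaining (R,S,T,U,V) ∈ {(T,F,F,T,F); (T,F,F,T,T); (T,T,F,T,F); (T,T,F,T,T)} — 4.
  P=T, Q=F: forces R=T; T=F; S, U, V free → 2^3 = 8.
  P=F, Q=T: a clause becomes empty — 0.
  P=F, Q=F: forces S=F; R, T, U, V free → 2^4 = 16.
Total: 4 + 8 + 0 + 16 = 28.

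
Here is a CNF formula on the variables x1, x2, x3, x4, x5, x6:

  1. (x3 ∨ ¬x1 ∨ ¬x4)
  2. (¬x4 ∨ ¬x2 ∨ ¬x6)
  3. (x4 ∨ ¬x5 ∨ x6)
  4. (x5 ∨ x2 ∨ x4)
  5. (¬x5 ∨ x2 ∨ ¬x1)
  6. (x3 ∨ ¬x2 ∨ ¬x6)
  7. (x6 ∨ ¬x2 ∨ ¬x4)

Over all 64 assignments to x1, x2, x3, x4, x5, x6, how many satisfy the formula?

20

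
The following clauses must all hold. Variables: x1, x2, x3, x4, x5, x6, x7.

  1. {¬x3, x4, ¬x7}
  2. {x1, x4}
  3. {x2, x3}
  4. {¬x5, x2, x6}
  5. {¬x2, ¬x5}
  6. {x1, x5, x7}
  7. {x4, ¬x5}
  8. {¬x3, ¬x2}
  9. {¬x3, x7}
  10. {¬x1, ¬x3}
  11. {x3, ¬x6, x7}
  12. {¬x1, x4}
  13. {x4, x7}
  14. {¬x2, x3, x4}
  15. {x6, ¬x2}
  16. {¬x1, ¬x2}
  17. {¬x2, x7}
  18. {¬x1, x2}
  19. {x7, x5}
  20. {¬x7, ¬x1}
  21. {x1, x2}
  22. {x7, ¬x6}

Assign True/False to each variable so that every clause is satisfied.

x4 occurs only positively in the remaining clauses — set x4 = True.
Set x1 = False and propagate.
  then x2 is forced to True.
  then x5 is forced to False.
  then x7 is forced to True.
  then x3 is forced to False.
  then x6 is forced to True.
Check each clause:
  1. {¬x3, x4, ¬x7} — x4 is true.
  2. {x4, x1} — x4 is true.
  3. {x2, x3} — x2 is true.
  4. {¬x5, x6, x2} — x2 is true.
  5. {¬x2, ¬x5} — ¬x5 is true.
  6. {x7, x5, x1} — x7 is true.
  7. {¬x5, x4} — ¬x5 is true.
  8. {¬x2, ¬x3} — ¬x3 is true.
  9. {x7, ¬x3} — ¬x3 is true.
  10. {¬x3, ¬x1} — ¬x3 is true.
  11. {x3, x7, ¬x6} — x7 is true.
  12. {¬x1, x4} — x4 is true.
  13. {x7, x4} — x4 is true.
  14. {x4, x3, ¬x2} — x4 is true.
  15. {¬x2, x6} — x6 is true.
  16. {¬x1, ¬x2} — ¬x1 is true.
  17. {¬x2, x7} — x7 is true.
  18. {¬x1, x2} — x2 is true.
  19. {x7, x5} — x7 is true.
  20. {¬x7, ¬x1} — ¬x1 is true.
  21. {x2, x1} — x2 is true.
  22. {¬x6, x7} — x7 is true.

x1=F  x2=T  x3=F  x4=T  x5=F  x6=T  x7=T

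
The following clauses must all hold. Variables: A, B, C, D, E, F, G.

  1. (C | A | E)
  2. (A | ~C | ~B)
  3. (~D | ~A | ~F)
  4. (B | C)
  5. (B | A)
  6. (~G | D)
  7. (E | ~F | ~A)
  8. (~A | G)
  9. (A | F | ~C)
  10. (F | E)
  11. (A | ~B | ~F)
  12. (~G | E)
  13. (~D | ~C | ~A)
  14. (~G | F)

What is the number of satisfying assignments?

Satisfying assignments:
  A=F B=T C=F D=F E=T F=F G=F
  A=F B=T C=F D=T E=T F=F G=F
Count: 2.

2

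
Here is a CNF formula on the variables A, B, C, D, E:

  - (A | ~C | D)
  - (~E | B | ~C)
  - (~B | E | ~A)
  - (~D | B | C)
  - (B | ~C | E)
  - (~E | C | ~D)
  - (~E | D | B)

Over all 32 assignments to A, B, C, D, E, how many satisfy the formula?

Split on B, then C.
  B=T, C=T: remaining (A,D,E) ∈ {(F,T,F); (F,T,T); (T,F,T); (T,T,T)} — 4.
  B=T, C=F: remaining (A,D,E) ∈ {(F,F,F); (F,F,T); (F,T,F); (T,F,T)} — 4.
  B=F, C=T: a clause becomes empty — 0.
  B=F, C=F: remaining (A,D,E) ∈ {(F,F,F); (T,F,F)} — 2.
Total: 4 + 4 + 0 + 2 = 10.

10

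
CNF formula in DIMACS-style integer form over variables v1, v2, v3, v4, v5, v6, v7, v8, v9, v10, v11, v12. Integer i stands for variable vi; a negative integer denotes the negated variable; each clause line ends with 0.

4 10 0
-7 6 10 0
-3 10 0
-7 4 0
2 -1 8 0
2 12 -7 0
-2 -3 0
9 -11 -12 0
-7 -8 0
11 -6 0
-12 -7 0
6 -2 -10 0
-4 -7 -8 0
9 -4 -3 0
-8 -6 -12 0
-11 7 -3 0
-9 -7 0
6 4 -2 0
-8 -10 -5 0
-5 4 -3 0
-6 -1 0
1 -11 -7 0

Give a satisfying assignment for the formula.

v3 occurs only negated in the remaining clauses — set v3 = False.
Pure literal: v5 appears only negated; assign v5 = False.
Set v1 = False and propagate.
Branch on v2: take v2 = True.
For the remaining variables, v4 = True, v6 = False, v7 = False, v8 = True, v9 = True, v10 = False, v11 = False, v12 = False works.
Every clause has at least one true literal under this assignment.

v1 = F, v2 = T, v3 = F, v4 = T, v5 = F, v6 = F, v7 = F, v8 = T, v9 = T, v10 = F, v11 = F, v12 = F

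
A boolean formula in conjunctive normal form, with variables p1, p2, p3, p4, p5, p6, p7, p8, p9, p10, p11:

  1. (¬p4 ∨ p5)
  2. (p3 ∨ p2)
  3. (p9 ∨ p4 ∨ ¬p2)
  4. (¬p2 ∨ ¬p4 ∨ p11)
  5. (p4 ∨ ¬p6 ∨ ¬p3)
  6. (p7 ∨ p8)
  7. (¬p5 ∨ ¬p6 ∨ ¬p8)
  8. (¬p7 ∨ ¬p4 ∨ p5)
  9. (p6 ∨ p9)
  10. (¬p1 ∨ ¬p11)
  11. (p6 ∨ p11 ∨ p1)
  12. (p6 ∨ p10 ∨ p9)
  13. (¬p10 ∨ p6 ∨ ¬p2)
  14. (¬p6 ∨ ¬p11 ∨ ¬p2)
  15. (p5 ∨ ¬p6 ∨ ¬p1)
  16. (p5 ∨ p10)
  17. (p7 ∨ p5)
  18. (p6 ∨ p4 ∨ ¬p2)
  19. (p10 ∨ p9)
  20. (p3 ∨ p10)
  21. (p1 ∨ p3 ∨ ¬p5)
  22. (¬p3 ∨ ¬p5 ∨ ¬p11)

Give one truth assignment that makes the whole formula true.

Pure literal: p9 appears only positively; assign p9 = True.
Try p1 = True.
  then p11 is forced to False.
The remaining clauses are satisfied by p2 = False, p3 = True, p4 = True, p5 = True, p6 = False, p7 = False, p8 = True, p10 = False.
Every clause has at least one true literal under this assignment.

p1=1  p2=0  p3=1  p4=1  p5=1  p6=0  p7=0  p8=1  p9=1  p10=0  p11=0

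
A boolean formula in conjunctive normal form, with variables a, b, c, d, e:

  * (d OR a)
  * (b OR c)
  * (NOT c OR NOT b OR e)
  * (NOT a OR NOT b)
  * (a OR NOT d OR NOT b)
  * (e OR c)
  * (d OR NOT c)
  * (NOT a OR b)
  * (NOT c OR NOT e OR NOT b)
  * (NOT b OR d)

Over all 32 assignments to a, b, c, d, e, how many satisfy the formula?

2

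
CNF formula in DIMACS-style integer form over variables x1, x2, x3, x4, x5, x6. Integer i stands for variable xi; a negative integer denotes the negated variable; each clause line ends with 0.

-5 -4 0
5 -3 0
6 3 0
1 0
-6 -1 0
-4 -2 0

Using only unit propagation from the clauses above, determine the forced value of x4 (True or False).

(x1) stands alone — x1 = True.
(~x6 | ~x1): since x1 = True, the clause reduces to (~x6). x6 = False.
(x6 | x3) with x6 = False leaves only x3, so x3 = True.
In (~x3 | x5), ~x3 is now false; x5 must hold, so x5 = True.
From (~x4 | ~x5) and x5 = True: x4 = False.

False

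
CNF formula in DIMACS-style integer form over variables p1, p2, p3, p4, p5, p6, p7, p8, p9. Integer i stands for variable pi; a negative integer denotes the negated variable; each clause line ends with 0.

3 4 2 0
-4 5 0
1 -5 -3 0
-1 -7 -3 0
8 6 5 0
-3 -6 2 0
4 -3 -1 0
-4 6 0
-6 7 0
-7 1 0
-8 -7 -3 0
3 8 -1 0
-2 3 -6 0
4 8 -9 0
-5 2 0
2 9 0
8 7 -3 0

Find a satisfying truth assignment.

p1=0, p2=1, p3=0, p4=0, p5=0, p6=0, p7=0, p8=1, p9=1

Set p1 = False and propagate.
  then p7 is forced to False.
  then p6 is forced to False.
  then p4 is forced to False.
Try p2 = True.
For the remaining variables, p3 = False, p5 = False, p8 = True, p9 = True works.
Check each clause:
  1. (p2 || p3 || p4) — p2 is true.
  2. (!p4 || p5) — !p4 is true.
  3. (!p5 || p1 || !p3) — !p5 is true.
  4. (!p1 || !p7 || !p3) — !p7 is true.
  5. (p8 || p5 || p6) — p8 is true.
  6. (!p3 || !p6 || p2) — p2 is true.
  7. (!p3 || !p1 || p4) — !p3 is true.
  8. (!p4 || p6) — !p4 is true.
  9. (p7 || !p6) — !p6 is true.
  10. (!p7 || p1) — !p7 is true.
  11. (!p7 || !p3 || !p8) — !p7 is true.
  12. (p8 || !p1 || p3) — p8 is true.
  13. (!p6 || !p2 || p3) — !p6 is true.
  14. (p8 || !p9 || p4) — p8 is true.
  15. (p2 || !p5) — p2 is true.
  16. (p2 || p9) — p9 is true.
  17. (p7 || !p3 || p8) — p8 is true.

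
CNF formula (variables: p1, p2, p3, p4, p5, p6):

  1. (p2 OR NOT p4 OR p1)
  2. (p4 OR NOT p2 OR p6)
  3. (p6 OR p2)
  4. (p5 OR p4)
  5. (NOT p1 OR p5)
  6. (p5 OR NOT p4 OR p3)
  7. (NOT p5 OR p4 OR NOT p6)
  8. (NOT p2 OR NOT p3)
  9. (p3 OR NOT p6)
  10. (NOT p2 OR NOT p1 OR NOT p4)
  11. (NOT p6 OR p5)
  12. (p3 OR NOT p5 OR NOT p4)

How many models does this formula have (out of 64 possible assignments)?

1

Satisfying assignments:
  p1=1 p2=0 p3=1 p4=1 p5=1 p6=1
Count: 1.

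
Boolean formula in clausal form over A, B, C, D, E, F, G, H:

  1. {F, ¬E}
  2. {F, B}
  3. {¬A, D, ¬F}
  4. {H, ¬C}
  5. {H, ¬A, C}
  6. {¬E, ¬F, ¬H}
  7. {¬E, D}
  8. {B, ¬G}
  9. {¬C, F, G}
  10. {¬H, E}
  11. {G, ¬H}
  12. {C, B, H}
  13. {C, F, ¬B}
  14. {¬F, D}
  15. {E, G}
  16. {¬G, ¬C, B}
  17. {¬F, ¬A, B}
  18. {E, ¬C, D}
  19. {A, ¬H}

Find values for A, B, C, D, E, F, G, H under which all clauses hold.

A=0, B=1, C=0, D=1, E=0, F=1, G=1, H=0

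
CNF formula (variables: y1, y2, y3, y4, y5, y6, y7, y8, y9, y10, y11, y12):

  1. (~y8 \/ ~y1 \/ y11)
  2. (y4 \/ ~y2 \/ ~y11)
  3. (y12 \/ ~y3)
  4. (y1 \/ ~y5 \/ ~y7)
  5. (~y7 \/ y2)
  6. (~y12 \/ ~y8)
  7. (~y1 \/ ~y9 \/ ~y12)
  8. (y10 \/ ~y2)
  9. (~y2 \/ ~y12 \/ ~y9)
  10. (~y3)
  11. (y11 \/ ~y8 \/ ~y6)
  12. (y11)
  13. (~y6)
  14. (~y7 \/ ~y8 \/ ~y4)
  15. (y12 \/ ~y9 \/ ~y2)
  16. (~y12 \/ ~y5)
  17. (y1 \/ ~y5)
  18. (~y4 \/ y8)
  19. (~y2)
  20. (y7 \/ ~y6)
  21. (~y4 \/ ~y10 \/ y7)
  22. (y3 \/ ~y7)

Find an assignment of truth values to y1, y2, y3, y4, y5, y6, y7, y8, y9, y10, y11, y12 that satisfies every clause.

y1=T  y2=F  y3=F  y4=F  y5=T  y6=F  y7=F  y8=F  y9=T  y10=F  y11=T  y12=F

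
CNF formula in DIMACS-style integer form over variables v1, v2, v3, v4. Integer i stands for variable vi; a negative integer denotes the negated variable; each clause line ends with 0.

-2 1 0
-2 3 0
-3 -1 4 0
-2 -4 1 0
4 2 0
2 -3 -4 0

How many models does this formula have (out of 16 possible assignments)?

Satisfying assignments:
  v1=0 v2=0 v3=0 v4=1
  v1=1 v2=0 v3=0 v4=1
  v1=1 v2=1 v3=1 v4=1
Count: 3.

3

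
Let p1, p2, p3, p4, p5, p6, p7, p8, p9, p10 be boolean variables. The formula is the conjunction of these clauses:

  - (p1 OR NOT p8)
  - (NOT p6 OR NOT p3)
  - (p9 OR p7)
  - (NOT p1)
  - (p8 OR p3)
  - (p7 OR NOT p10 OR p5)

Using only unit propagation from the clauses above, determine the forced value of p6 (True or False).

Unit clause (NOT p1) sets p1 = False.
From (NOT p8 OR p1) and p1 = False: p8 = False.
From (p8 OR p3) and p8 = False: p3 = True.
From (NOT p3 OR NOT p6) and p3 = True: p6 = False.

False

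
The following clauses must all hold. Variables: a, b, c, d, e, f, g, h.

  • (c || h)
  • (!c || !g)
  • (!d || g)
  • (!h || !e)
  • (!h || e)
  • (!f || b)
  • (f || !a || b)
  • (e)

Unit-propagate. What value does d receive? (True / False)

False

(e) stands alone — e = True.
In (!e || !h), !e is now false; !h must hold, so h = False.
From (c || h) and h = False: c = True.
In (!c || !g), !c is now false; !g must hold, so g = False.
(g || !d): since g = False, the clause reduces to (!d). d = False.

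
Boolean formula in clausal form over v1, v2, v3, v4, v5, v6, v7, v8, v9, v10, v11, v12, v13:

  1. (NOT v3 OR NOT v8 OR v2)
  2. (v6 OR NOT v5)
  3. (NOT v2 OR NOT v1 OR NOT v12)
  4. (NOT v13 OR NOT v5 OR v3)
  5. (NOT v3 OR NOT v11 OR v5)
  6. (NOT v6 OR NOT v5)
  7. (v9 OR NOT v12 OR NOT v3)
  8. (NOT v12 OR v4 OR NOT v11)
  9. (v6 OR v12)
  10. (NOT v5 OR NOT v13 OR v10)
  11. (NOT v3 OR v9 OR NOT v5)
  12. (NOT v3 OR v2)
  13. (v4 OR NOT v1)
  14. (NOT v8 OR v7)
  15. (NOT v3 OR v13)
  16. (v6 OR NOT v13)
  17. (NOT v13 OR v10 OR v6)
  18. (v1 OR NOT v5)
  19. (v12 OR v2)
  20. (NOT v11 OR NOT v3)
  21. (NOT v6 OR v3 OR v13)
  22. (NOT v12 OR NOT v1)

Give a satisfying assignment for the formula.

v1=False, v2=True, v3=True, v4=True, v5=False, v6=True, v7=False, v8=False, v9=True, v10=False, v11=False, v12=True, v13=True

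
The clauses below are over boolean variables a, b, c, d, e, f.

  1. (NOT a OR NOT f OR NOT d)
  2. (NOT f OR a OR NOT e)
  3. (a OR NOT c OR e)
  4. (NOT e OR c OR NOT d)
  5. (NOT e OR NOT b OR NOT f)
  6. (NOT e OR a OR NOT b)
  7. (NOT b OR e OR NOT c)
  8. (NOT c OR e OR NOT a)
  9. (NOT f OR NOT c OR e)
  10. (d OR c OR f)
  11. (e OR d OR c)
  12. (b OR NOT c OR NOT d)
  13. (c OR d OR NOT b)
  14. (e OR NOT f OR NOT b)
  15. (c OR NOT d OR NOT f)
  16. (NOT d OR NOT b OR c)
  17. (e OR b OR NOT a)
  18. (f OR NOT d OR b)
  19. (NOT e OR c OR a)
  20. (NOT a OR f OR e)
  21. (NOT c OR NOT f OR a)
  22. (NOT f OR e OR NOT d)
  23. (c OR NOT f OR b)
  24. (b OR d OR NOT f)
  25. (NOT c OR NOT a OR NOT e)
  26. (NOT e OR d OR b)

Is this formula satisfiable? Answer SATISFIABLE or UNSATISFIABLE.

e = True:
  c = True:
    propagation gives a=False, f=False, b=False, d=False; an empty clause results — contradiction.
  c = False:
    propagation gives d=False, f=True, a=True, b=False; an empty clause results — contradiction.
e = False:
  c = True:
    propagation gives a=True; an empty clause results — contradiction.
  c = False:
    propagation gives d=True, f=False, b=False; an empty clause results — contradiction.
Every branch closes, so no satisfying assignment exists.

UNSATISFIABLE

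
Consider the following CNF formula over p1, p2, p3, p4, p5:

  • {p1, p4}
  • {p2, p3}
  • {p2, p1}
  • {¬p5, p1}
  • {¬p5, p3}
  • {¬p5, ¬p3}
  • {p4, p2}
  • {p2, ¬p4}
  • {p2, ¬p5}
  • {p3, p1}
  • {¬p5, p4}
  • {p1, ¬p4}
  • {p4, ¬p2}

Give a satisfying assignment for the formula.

p1=True, p2=True, p3=True, p4=True, p5=False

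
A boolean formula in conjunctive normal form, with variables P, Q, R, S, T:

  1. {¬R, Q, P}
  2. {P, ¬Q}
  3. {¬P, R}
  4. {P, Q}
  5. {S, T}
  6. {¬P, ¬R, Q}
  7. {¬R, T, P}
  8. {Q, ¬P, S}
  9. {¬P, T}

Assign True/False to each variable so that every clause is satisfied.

P = True, Q = True, R = True, S = True, T = True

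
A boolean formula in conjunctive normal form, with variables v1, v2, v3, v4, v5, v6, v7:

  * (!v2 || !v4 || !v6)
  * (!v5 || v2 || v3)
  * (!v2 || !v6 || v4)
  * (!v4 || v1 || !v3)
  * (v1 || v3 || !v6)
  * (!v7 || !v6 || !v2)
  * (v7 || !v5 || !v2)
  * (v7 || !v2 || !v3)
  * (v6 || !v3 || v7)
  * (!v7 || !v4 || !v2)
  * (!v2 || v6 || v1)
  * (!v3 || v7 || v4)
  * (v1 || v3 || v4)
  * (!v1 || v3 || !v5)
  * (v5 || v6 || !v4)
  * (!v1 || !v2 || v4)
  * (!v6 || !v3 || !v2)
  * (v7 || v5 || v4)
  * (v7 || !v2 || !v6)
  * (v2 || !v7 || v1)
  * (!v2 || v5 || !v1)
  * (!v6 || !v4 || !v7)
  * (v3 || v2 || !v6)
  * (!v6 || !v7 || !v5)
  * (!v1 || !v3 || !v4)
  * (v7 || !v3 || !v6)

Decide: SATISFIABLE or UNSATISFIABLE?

SATISFIABLE

Set v1 = True and propagate.
For the remaining variables, v2 = False, v3 = True, v4 = False, v5 = False, v6 = True, v7 = True works.
So v1 = True, v2 = False, v3 = True, v4 = False, v5 = False, v6 = True, v7 = True is a satisfying assignment.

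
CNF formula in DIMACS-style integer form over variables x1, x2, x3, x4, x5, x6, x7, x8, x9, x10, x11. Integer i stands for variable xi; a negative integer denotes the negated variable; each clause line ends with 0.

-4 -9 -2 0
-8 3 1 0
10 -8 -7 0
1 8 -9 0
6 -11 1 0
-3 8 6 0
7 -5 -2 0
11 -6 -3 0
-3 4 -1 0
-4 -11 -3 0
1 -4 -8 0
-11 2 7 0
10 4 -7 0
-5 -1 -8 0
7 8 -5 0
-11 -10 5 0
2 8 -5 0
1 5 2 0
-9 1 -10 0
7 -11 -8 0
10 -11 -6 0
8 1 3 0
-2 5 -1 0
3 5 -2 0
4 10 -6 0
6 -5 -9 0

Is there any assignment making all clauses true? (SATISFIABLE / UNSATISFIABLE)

SATISFIABLE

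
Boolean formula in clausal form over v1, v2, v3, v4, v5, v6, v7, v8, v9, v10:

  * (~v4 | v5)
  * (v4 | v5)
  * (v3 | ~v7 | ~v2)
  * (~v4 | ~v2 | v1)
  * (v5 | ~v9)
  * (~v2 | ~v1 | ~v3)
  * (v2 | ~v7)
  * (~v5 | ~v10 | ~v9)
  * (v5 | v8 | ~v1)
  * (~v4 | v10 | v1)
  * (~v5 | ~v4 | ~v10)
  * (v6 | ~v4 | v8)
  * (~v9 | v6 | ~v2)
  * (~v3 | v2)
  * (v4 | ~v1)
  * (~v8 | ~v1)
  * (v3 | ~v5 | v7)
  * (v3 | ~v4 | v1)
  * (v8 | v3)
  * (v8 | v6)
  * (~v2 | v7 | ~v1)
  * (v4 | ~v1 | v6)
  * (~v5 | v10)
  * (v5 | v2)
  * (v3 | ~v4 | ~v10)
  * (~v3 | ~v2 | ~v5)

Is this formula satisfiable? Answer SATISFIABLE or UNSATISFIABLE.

UNSATISFIABLE

v4 = True:
  propagation gives v5=True, v10=False; an empty clause results — contradiction.
v4 = False:
  v3 = True:
    propagation gives v2=True; an empty clause results — contradiction.
  v3 = False:
    propagation gives v7=True, v2=False; an empty clause results — contradiction.
Every branch closes, so no satisfying assignment exists.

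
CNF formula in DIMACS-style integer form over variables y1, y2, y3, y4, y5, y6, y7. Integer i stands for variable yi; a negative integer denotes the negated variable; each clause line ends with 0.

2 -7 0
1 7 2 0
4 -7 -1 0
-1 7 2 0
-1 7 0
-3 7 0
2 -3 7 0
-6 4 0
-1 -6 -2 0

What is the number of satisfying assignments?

22

Split on y7, then y1.
  y7=T, y1=T: remaining (y2,y3,y4,y5,y6) ∈ {(T,F,T,F,F); (T,F,T,T,F); (T,T,T,F,F); (T,T,T,T,F)} — 4.
  y7=T, y1=F: y3, y5 free; 3 ways for (y2,y4,y6) × 2^2 = 12.
  y7=F, y1=T: a clause becomes empty — 0.
  y7=F, y1=F: y5 free; 3 ways for (y2,y3,y4,y6) × 2^1 = 6.
Total: 4 + 12 + 0 + 6 = 22.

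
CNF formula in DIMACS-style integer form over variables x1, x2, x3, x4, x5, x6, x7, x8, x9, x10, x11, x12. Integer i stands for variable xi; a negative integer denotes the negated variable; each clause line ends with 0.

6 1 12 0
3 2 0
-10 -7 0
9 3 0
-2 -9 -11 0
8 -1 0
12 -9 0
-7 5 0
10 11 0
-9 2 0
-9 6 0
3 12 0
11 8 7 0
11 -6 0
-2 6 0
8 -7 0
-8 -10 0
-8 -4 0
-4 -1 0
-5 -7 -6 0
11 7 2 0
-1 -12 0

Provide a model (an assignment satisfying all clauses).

x1=False  x2=True  x3=True  x4=True  x5=True  x6=True  x7=False  x8=False  x9=False  x10=True  x11=True  x12=True

Pure literal: x3 appears only positively; assign x3 = True.
Try x1 = False.
Branch on x2: take x2 = True.
  then x6 is forced to True.
  then x11 is forced to True.
  then x9 is forced to False.
The remaining clauses are satisfied by x4 = True, x5 = True, x7 = False, x8 = False, x10 = True, x12 = True.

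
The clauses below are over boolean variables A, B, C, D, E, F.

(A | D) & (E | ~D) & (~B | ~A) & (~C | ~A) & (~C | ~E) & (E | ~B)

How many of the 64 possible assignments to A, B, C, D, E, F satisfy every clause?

Case analysis on A and E:
  A=T, E=T: remaining (B,C,D,F) ∈ {(F,F,F,F); (F,F,F,T); (F,F,T,F); (F,F,T,T)} — 4.
  A=T, E=F: remaining (B,C,D,F) ∈ {(F,F,F,F); (F,F,F,T)} — 2.
  A=F, E=T: remaining (B,C,D,F) ∈ {(F,F,T,F); (F,F,T,T); (T,F,T,F); (T,F,T,T)} — 4.
  A=F, E=F: a clause becomes empty — 0.
Total: 4 + 2 + 4 + 0 = 10.

10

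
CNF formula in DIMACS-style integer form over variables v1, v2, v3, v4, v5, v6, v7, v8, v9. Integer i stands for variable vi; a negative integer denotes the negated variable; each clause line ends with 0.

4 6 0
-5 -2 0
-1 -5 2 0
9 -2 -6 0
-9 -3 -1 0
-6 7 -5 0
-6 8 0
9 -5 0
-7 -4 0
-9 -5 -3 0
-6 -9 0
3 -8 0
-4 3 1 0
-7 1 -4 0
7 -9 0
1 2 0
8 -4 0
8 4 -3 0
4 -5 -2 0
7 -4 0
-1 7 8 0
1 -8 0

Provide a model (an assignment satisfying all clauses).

v1=True, v2=False, v3=True, v4=False, v5=False, v6=True, v7=False, v8=True, v9=False

Pure literal: v5 appears only negated; assign v5 = False.
Set v1 = True and propagate.
Branch on v2: take v2 = False.
Set v3 = True and propagate.
  then v9 is forced to False.
The remaining clauses are satisfied by v4 = False, v6 = True, v7 = False, v8 = True.
Check each clause:
  1. (v6 OR v4) — v6 is true.
  2. (NOT v5 OR NOT v2) — NOT v5 is true.
  3. (NOT v5 OR NOT v1 OR v2) — NOT v5 is true.
  4. (v9 OR NOT v6 OR NOT v2) — NOT v2 is true.
  5. (NOT v9 OR NOT v3 OR NOT v1) — NOT v9 is true.
  6. (NOT v6 OR NOT v5 OR v7) — NOT v5 is true.
  7. (v8 OR NOT v6) — v8 is true.
  8. (NOT v5 OR v9) — NOT v5 is true.
  9. (NOT v4 OR NOT v7) — NOT v7 is true.
  10. (NOT v3 OR NOT v5 OR NOT v9) — NOT v5 is true.
  11. (NOT v6 OR NOT v9) — NOT v9 is true.
  12. (v3 OR NOT v8) — v3 is true.
  13. (v1 OR v3 OR NOT v4) — v1 is true.
  14. (NOT v4 OR v1 OR NOT v7) — NOT v7 is true.
  15. (v7 OR NOT v9) — NOT v9 is true.
  16. (v2 OR v1) — v1 is true.
  17. (v8 OR NOT v4) — v8 is true.
  18. (v4 OR v8 OR NOT v3) — v8 is true.
  19. (NOT v5 OR v4 OR NOT v2) — NOT v5 is true.
  20. (v7 OR NOT v4) — NOT v4 is true.
  21. (NOT v1 OR v7 OR v8) — v8 is true.
  22. (NOT v8 OR v1) — v1 is true.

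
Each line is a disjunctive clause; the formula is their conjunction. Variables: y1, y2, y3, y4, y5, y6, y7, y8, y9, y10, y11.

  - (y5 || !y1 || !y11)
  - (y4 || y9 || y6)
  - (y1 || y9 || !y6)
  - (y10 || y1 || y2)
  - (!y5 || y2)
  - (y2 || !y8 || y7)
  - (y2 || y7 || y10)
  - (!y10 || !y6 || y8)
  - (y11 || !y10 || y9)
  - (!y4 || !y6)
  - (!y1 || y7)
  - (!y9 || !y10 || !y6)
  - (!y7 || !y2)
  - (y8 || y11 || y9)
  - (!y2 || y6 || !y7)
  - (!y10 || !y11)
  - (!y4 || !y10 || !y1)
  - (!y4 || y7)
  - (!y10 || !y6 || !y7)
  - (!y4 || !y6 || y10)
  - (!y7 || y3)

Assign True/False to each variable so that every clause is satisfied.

y1=F, y2=T, y3=F, y4=F, y5=F, y6=F, y7=F, y8=F, y9=T, y10=T, y11=F

Check each clause:
  1. (!y1 || y5 || !y11) — !y11 is true.
  2. (y9 || y4 || y6) — y9 is true.
  3. (y1 || !y6 || y9) — y9 is true.
  4. (y10 || y2 || y1) — y10 is true.
  5. (y2 || !y5) — y2 is true.
  6. (y2 || y7 || !y8) — !y8 is true.
  7. (y10 || y7 || y2) — y2 is true.
  8. (!y10 || !y6 || y8) — !y6 is true.
  9. (y9 || !y10 || y11) — y9 is true.
  10. (!y6 || !y4) — !y6 is true.
  11. (y7 || !y1) — !y1 is true.
  12. (!y6 || !y9 || !y10) — !y6 is true.
  13. (!y2 || !y7) — !y7 is true.
  14. (y8 || y9 || y11) — y9 is true.
  15. (!y2 || !y7 || y6) — !y7 is true.
  16. (!y10 || !y11) — !y11 is true.
  17. (!y4 || !y10 || !y1) — !y4 is true.
  18. (!y4 || y7) — !y4 is true.
  19. (!y7 || !y10 || !y6) — !y7 is true.
  20. (!y4 || !y6 || y10) — !y6 is true.
  21. (y3 || !y7) — !y7 is true.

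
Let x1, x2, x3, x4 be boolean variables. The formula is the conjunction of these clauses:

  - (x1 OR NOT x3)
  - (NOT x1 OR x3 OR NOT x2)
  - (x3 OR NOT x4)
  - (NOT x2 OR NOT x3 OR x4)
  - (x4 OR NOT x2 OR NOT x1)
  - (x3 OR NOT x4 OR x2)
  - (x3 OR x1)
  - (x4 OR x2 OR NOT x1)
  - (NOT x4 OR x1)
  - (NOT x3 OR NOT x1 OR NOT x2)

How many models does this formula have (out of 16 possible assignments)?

The models are:
  x1=T x2=F x3=T x4=T
That's 1 in total.

1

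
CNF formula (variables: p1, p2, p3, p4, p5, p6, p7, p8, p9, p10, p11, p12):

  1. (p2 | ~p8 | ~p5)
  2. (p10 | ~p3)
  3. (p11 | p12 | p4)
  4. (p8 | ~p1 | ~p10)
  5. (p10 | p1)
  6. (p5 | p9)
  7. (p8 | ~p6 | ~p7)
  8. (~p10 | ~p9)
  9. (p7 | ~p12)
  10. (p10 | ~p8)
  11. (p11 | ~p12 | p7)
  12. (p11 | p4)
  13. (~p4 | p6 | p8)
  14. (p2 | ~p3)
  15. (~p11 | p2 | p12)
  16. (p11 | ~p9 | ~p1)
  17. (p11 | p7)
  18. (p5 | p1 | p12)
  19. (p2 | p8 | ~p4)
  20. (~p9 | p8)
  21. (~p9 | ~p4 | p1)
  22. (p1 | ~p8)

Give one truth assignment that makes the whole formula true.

p1 = True  p2 = True  p3 = False  p4 = False  p5 = True  p6 = False  p7 = True  p8 = True  p9 = False  p10 = True  p11 = True  p12 = True

Check each clause:
  1. (~p5 | p2 | ~p8) — p2 is true.
  2. (p10 | ~p3) — p10 is true.
  3. (p11 | p4 | p12) — p11 is true.
  4. (~p10 | ~p1 | p8) — p8 is true.
  5. (p1 | p10) — p1 is true.
  6. (p9 | p5) — p5 is true.
  7. (~p7 | p8 | ~p6) — p8 is true.
  8. (~p9 | ~p10) — ~p9 is true.
  9. (~p12 | p7) — p7 is true.
  10. (~p8 | p10) — p10 is true.
  11. (p7 | p11 | ~p12) — p11 is true.
  12. (p4 | p11) — p11 is true.
  13. (~p4 | p6 | p8) — p8 is true.
  14. (p2 | ~p3) — p2 is true.
  15. (p12 | p2 | ~p11) — p2 is true.
  16. (~p1 | ~p9 | p11) — p11 is true.
  17. (p11 | p7) — p11 is true.
  18. (p1 | p5 | p12) — p1 is true.
  19. (p8 | ~p4 | p2) — p8 is true.
  20. (~p9 | p8) — p8 is true.
  21. (~p9 | p1 | ~p4) — p1 is true.
  22. (~p8 | p1) — p1 is true.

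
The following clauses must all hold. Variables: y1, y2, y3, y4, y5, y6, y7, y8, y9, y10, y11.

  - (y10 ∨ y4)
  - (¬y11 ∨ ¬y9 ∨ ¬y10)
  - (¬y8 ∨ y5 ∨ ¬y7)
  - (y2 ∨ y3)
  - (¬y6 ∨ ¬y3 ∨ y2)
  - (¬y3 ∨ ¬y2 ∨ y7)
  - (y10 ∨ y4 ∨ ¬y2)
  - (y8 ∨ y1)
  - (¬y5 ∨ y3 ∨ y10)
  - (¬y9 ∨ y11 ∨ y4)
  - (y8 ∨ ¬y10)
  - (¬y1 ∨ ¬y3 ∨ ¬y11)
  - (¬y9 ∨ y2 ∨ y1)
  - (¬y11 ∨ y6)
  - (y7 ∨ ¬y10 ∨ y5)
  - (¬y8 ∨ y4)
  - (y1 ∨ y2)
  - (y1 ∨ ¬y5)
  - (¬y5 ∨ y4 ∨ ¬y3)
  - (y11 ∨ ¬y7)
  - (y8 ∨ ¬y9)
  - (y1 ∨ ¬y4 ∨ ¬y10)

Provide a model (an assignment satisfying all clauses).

y1 = F, y2 = T, y3 = F, y4 = T, y5 = F, y6 = T, y7 = F, y8 = T, y9 = F, y10 = F, y11 = T

y9 occurs only negated in the remaining clauses — set y9 = False.
Set y1 = False and propagate.
  then y8 is forced to True.
  then y4 is forced to True.
  then y2 is forced to True.
  then y5 is forced to False.
  then y7 is forced to False.
  then y3 is forced to False.
  then y10 is forced to False.
Try y6 = True.
y11 is now unconstrained; take y11 = True.
Every clause has at least one true literal under this assignment.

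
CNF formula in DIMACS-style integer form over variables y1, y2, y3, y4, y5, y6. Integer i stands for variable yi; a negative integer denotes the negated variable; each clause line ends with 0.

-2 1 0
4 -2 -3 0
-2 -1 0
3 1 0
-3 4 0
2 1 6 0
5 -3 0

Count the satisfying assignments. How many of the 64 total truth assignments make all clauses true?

Split on y1, then y2.
  y1=T, y2=T: a clause becomes empty — 0.
  y1=T, y2=F: y6 free; 5 ways for (y3,y4,y5) × 2^1 = 10.
  y1=F, y2=T: a clause becomes empty — 0.
  y1=F, y2=F: remaining (y3,y4,y5,y6) ∈ {(T,T,T,T)} — 1.
Total: 0 + 10 + 0 + 1 = 11.

11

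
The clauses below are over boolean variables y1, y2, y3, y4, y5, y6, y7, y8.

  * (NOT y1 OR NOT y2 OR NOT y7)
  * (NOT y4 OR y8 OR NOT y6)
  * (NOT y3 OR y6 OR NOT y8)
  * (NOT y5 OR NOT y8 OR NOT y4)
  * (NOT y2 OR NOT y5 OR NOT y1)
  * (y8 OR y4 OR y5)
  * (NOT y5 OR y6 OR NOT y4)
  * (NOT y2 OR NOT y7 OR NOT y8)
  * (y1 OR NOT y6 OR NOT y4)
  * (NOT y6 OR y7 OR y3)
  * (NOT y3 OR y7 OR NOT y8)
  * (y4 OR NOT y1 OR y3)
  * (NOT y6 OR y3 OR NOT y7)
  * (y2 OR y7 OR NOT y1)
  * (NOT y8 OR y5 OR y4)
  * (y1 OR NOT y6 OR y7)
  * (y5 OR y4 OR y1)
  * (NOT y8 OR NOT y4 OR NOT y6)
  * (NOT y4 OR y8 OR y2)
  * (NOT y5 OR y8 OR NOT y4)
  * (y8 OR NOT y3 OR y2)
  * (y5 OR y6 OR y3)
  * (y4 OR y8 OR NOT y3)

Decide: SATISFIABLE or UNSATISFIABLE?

SATISFIABLE

Branch on y1: take y1 = False.
Set y2 = False and propagate.
For the remaining variables, y3 = False, y4 = False, y5 = True, y6 = False, y7 = False, y8 = True works.
So y1=F, y2=F, y3=F, y4=F, y5=T, y6=F, y7=F, y8=T is a satisfying assignment.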